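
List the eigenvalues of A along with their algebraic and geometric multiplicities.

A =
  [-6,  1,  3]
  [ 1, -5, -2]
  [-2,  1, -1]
λ = -4: alg = 3, geom = 1

Step 1 — factor the characteristic polynomial to read off the algebraic multiplicities:
  χ_A(x) = (x + 4)^3

Step 2 — compute geometric multiplicities via the rank-nullity identity g(λ) = n − rank(A − λI):
  rank(A − (-4)·I) = 2, so dim ker(A − (-4)·I) = n − 2 = 1

Summary:
  λ = -4: algebraic multiplicity = 3, geometric multiplicity = 1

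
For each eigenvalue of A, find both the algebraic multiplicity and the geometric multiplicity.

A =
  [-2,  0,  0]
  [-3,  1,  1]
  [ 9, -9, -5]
λ = -2: alg = 3, geom = 2

Step 1 — factor the characteristic polynomial to read off the algebraic multiplicities:
  χ_A(x) = (x + 2)^3

Step 2 — compute geometric multiplicities via the rank-nullity identity g(λ) = n − rank(A − λI):
  rank(A − (-2)·I) = 1, so dim ker(A − (-2)·I) = n − 1 = 2

Summary:
  λ = -2: algebraic multiplicity = 3, geometric multiplicity = 2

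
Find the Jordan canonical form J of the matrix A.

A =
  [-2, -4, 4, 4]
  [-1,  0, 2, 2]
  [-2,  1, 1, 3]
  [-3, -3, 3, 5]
J_2(0) ⊕ J_2(2)

The characteristic polynomial is
  det(x·I − A) = x^4 - 4*x^3 + 4*x^2 = x^2*(x - 2)^2

Eigenvalues and multiplicities (the geometric multiplicity of λ is n − rank(A − λI), which equals the number of Jordan blocks for λ):
  λ = 0: algebraic multiplicity = 2, geometric multiplicity = 1
  λ = 2: algebraic multiplicity = 2, geometric multiplicity = 1

Determining the block sizes for each eigenvalue:
  λ = 0: one block (gm = 1), so the single block has size am = 2 → block sizes [2]
  λ = 2: one block (gm = 1), so the single block has size am = 2 → block sizes [2]

Assembling the blocks gives a Jordan form
J =
  [0, 1, 0, 0]
  [0, 0, 0, 0]
  [0, 0, 2, 1]
  [0, 0, 0, 2]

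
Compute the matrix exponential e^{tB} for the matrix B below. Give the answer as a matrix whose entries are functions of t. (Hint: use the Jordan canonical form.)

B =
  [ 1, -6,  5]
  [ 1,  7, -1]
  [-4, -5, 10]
e^{tB} =
  [-t^2*exp(6*t)/2 - 5*t*exp(6*t) + exp(6*t), -t^2*exp(6*t)/2 - 6*t*exp(6*t), t^2*exp(6*t)/2 + 5*t*exp(6*t)]
  [t*exp(6*t), t*exp(6*t) + exp(6*t), -t*exp(6*t)]
  [-t^2*exp(6*t)/2 - 4*t*exp(6*t), -t^2*exp(6*t)/2 - 5*t*exp(6*t), t^2*exp(6*t)/2 + 4*t*exp(6*t) + exp(6*t)]

Strategy: write B = P · J · P⁻¹ where J is a Jordan canonical form, so e^{tB} = P · e^{tJ} · P⁻¹, and e^{tJ} can be computed block-by-block.

B has Jordan form
J =
  [6, 1, 0]
  [0, 6, 1]
  [0, 0, 6]
(up to reordering of blocks).

Per-block formulas:
  For a 3×3 Jordan block J_3(6): exp(t · J_3(6)) = e^(6t)·(I + t·N + (t^2/2)·N^2), where N is the 3×3 nilpotent shift.

After assembling e^{tJ} and conjugating by P, we get:

e^{tB} =
  [-t^2*exp(6*t)/2 - 5*t*exp(6*t) + exp(6*t), -t^2*exp(6*t)/2 - 6*t*exp(6*t), t^2*exp(6*t)/2 + 5*t*exp(6*t)]
  [t*exp(6*t), t*exp(6*t) + exp(6*t), -t*exp(6*t)]
  [-t^2*exp(6*t)/2 - 4*t*exp(6*t), -t^2*exp(6*t)/2 - 5*t*exp(6*t), t^2*exp(6*t)/2 + 4*t*exp(6*t) + exp(6*t)]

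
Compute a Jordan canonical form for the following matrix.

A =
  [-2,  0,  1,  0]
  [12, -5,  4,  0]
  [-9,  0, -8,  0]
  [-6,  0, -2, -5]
J_2(-5) ⊕ J_1(-5) ⊕ J_1(-5)

The characteristic polynomial is
  det(x·I − A) = x^4 + 20*x^3 + 150*x^2 + 500*x + 625 = (x + 5)^4

Eigenvalues and multiplicities (the geometric multiplicity of λ is n − rank(A − λI), which equals the number of Jordan blocks for λ):
  λ = -5: algebraic multiplicity = 4, geometric multiplicity = 3

Determining the block sizes for each eigenvalue:
  λ = -5: 3 blocks summing to 4 forces exactly one block of size 2 and the rest size 1 → block sizes [2, 1, 1]

Assembling the blocks gives a Jordan form
J =
  [-5,  1,  0,  0]
  [ 0, -5,  0,  0]
  [ 0,  0, -5,  0]
  [ 0,  0,  0, -5]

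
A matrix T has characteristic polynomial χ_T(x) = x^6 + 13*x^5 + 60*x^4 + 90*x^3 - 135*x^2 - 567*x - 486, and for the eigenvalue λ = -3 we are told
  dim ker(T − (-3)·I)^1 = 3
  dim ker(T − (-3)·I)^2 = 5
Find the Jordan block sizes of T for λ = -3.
Block sizes for λ = -3: [2, 2, 1]

From the dimensions of kernels of powers, the number of Jordan blocks of size at least j is d_j − d_{j−1} where d_j = dim ker(N^j) (with d_0 = 0). Computing the differences gives [3, 2].
The number of blocks of size exactly k is (#blocks of size ≥ k) − (#blocks of size ≥ k + 1), so the partition is: 1 block(s) of size 1, 2 block(s) of size 2.
In nonincreasing order the block sizes are [2, 2, 1].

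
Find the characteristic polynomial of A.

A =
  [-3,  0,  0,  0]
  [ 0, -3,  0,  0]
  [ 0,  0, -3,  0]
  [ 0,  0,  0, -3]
x^4 + 12*x^3 + 54*x^2 + 108*x + 81

Expanding det(x·I − A) (e.g. by cofactor expansion or by noting that A is similar to its Jordan form J, which has the same characteristic polynomial as A) gives
  χ_A(x) = x^4 + 12*x^3 + 54*x^2 + 108*x + 81
which factors as (x + 3)^4. The eigenvalues (with algebraic multiplicities) are λ = -3 with multiplicity 4.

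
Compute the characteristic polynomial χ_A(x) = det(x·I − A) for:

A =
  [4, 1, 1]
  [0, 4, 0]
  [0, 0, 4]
x^3 - 12*x^2 + 48*x - 64

Expanding det(x·I − A) (e.g. by cofactor expansion or by noting that A is similar to its Jordan form J, which has the same characteristic polynomial as A) gives
  χ_A(x) = x^3 - 12*x^2 + 48*x - 64
which factors as (x - 4)^3. The eigenvalues (with algebraic multiplicities) are λ = 4 with multiplicity 3.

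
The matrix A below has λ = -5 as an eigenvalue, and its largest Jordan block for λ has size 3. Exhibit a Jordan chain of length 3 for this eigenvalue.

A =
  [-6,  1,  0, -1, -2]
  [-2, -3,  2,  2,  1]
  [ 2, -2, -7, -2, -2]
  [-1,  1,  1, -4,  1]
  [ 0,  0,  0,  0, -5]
A Jordan chain for λ = -5 of length 3:
v_1 = (1, 2, -2, 1, 0)ᵀ
v_2 = (0, 2, -2, 1, 0)ᵀ
v_3 = (0, 0, 1, 0, 0)ᵀ

Let N = A − (-5)·I. We want v_3 with N^3 v_3 = 0 but N^2 v_3 ≠ 0; then v_{j-1} := N · v_j for j = 3, …, 2.

Pick v_3 = (0, 0, 1, 0, 0)ᵀ.
Then v_2 = N · v_3 = (0, 2, -2, 1, 0)ᵀ.
Then v_1 = N · v_2 = (1, 2, -2, 1, 0)ᵀ.

Sanity check: (A − (-5)·I) v_1 = (0, 0, 0, 0, 0)ᵀ = 0. ✓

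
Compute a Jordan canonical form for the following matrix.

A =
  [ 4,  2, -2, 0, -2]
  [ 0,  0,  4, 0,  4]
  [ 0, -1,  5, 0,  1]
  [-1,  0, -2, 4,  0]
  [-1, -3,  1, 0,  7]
J_3(4) ⊕ J_1(4) ⊕ J_1(4)

The characteristic polynomial is
  det(x·I − A) = x^5 - 20*x^4 + 160*x^3 - 640*x^2 + 1280*x - 1024 = (x - 4)^5

Eigenvalues and multiplicities (the geometric multiplicity of λ is n − rank(A − λI), which equals the number of Jordan blocks for λ):
  λ = 4: algebraic multiplicity = 5, geometric multiplicity = 3

Determining the block sizes for each eigenvalue:
  λ = 4: with am = 5 and gm = 3, the partition is not yet determined (e.g. several partitions of 5 into 3 parts exist). Let N = A − (4)·I. Computing rank(N^1) = 2, rank(N^2) = 1, rank(N^3) = 0; the number of blocks of size ≥ j is rank(N^{j−1}) − rank(N^j), giving [3, 1, 1]. So we have 1 block(s) of size 3, 2 block(s) of size 1 → block sizes [3, 1, 1]

Assembling the blocks gives a Jordan form
J =
  [4, 1, 0, 0, 0]
  [0, 4, 1, 0, 0]
  [0, 0, 4, 0, 0]
  [0, 0, 0, 4, 0]
  [0, 0, 0, 0, 4]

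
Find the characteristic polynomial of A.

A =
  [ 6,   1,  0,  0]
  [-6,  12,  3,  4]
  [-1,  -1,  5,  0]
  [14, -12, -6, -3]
x^4 - 20*x^3 + 150*x^2 - 500*x + 625

Expanding det(x·I − A) (e.g. by cofactor expansion or by noting that A is similar to its Jordan form J, which has the same characteristic polynomial as A) gives
  χ_A(x) = x^4 - 20*x^3 + 150*x^2 - 500*x + 625
which factors as (x - 5)^4. The eigenvalues (with algebraic multiplicities) are λ = 5 with multiplicity 4.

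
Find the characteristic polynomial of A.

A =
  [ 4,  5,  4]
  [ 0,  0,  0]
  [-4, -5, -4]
x^3

Expanding det(x·I − A) (e.g. by cofactor expansion or by noting that A is similar to its Jordan form J, which has the same characteristic polynomial as A) gives
  χ_A(x) = x^3
which factors as x^3. The eigenvalues (with algebraic multiplicities) are λ = 0 with multiplicity 3.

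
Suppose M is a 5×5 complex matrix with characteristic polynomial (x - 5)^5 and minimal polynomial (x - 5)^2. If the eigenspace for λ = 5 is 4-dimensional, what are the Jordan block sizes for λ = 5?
Block sizes for λ = 5: [2, 1, 1, 1]

Step 1 — from the characteristic polynomial, algebraic multiplicity of λ = 5 is 5. From dim ker(M − (5)·I) = 4, there are exactly 4 Jordan blocks for λ = 5.
Step 2 — from the minimal polynomial, the factor (x − 5)^2 tells us the largest block for λ = 5 has size 2.
Step 3 — with total size 5, 4 blocks, and largest block 2, the block sizes (in nonincreasing order) are [2, 1, 1, 1].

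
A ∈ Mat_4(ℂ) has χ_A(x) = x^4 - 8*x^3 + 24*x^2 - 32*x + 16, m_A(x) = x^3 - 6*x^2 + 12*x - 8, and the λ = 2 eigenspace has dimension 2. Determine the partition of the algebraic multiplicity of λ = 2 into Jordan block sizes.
Block sizes for λ = 2: [3, 1]

Step 1 — from the characteristic polynomial, algebraic multiplicity of λ = 2 is 4. From dim ker(A − (2)·I) = 2, there are exactly 2 Jordan blocks for λ = 2.
Step 2 — from the minimal polynomial, the factor (x − 2)^3 tells us the largest block for λ = 2 has size 3.
Step 3 — with total size 4, 2 blocks, and largest block 3, the block sizes (in nonincreasing order) are [3, 1].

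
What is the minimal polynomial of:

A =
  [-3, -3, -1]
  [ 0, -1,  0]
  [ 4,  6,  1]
x^2 + 2*x + 1

The characteristic polynomial is χ_A(x) = (x + 1)^3, so the eigenvalues are known. The minimal polynomial is
  m_A(x) = Π_λ (x − λ)^{k_λ}
where k_λ is the size of the *largest* Jordan block for λ (equivalently, the smallest k with (A − λI)^k v = 0 for every generalised eigenvector v of λ).

  λ = -1: largest Jordan block has size 2, contributing (x + 1)^2

So m_A(x) = (x + 1)^2 = x^2 + 2*x + 1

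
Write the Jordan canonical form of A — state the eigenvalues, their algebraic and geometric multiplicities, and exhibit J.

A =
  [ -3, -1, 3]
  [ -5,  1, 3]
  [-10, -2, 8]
J_2(2) ⊕ J_1(2)

The characteristic polynomial is
  det(x·I − A) = x^3 - 6*x^2 + 12*x - 8 = (x - 2)^3

Eigenvalues and multiplicities (the geometric multiplicity of λ is n − rank(A − λI), which equals the number of Jordan blocks for λ):
  λ = 2: algebraic multiplicity = 3, geometric multiplicity = 2

Determining the block sizes for each eigenvalue:
  λ = 2: 2 blocks summing to 3 forces exactly one block of size 2 and the rest size 1 → block sizes [2, 1]

Assembling the blocks gives a Jordan form
J =
  [2, 1, 0]
  [0, 2, 0]
  [0, 0, 2]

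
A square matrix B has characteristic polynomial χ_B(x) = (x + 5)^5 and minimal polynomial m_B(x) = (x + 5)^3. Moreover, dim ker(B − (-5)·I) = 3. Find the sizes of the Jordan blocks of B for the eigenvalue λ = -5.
Block sizes for λ = -5: [3, 1, 1]

Step 1 — from the characteristic polynomial, algebraic multiplicity of λ = -5 is 5. From dim ker(B − (-5)·I) = 3, there are exactly 3 Jordan blocks for λ = -5.
Step 2 — from the minimal polynomial, the factor (x + 5)^3 tells us the largest block for λ = -5 has size 3.
Step 3 — with total size 5, 3 blocks, and largest block 3, the block sizes (in nonincreasing order) are [3, 1, 1].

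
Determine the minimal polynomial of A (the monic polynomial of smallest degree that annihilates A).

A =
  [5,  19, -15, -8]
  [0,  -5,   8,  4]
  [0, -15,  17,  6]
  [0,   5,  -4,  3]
x^3 - 15*x^2 + 75*x - 125

The characteristic polynomial is χ_A(x) = (x - 5)^4, so the eigenvalues are known. The minimal polynomial is
  m_A(x) = Π_λ (x − λ)^{k_λ}
where k_λ is the size of the *largest* Jordan block for λ (equivalently, the smallest k with (A − λI)^k v = 0 for every generalised eigenvector v of λ).

  λ = 5: largest Jordan block has size 3, contributing (x − 5)^3

So m_A(x) = (x - 5)^3 = x^3 - 15*x^2 + 75*x - 125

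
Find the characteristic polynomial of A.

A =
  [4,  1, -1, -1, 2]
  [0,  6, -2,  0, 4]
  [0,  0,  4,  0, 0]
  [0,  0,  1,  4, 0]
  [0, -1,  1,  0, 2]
x^5 - 20*x^4 + 160*x^3 - 640*x^2 + 1280*x - 1024

Expanding det(x·I − A) (e.g. by cofactor expansion or by noting that A is similar to its Jordan form J, which has the same characteristic polynomial as A) gives
  χ_A(x) = x^5 - 20*x^4 + 160*x^3 - 640*x^2 + 1280*x - 1024
which factors as (x - 4)^5. The eigenvalues (with algebraic multiplicities) are λ = 4 with multiplicity 5.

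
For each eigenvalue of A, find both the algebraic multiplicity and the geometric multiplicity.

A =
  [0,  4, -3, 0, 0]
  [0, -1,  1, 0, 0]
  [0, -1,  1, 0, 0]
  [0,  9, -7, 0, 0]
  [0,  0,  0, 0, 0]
λ = 0: alg = 5, geom = 3

Step 1 — factor the characteristic polynomial to read off the algebraic multiplicities:
  χ_A(x) = x^5

Step 2 — compute geometric multiplicities via the rank-nullity identity g(λ) = n − rank(A − λI):
  rank(A − (0)·I) = 2, so dim ker(A − (0)·I) = n − 2 = 3

Summary:
  λ = 0: algebraic multiplicity = 5, geometric multiplicity = 3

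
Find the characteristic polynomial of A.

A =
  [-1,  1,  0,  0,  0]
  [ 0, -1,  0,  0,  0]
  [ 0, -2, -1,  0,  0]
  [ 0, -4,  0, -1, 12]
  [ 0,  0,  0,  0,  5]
x^5 - x^4 - 14*x^3 - 26*x^2 - 19*x - 5

Expanding det(x·I − A) (e.g. by cofactor expansion or by noting that A is similar to its Jordan form J, which has the same characteristic polynomial as A) gives
  χ_A(x) = x^5 - x^4 - 14*x^3 - 26*x^2 - 19*x - 5
which factors as (x - 5)*(x + 1)^4. The eigenvalues (with algebraic multiplicities) are λ = -1 with multiplicity 4, λ = 5 with multiplicity 1.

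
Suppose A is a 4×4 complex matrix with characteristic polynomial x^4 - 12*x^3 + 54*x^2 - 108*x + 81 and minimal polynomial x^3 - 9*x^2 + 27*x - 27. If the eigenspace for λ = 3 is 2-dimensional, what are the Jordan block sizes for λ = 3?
Block sizes for λ = 3: [3, 1]

Step 1 — from the characteristic polynomial, algebraic multiplicity of λ = 3 is 4. From dim ker(A − (3)·I) = 2, there are exactly 2 Jordan blocks for λ = 3.
Step 2 — from the minimal polynomial, the factor (x − 3)^3 tells us the largest block for λ = 3 has size 3.
Step 3 — with total size 4, 2 blocks, and largest block 3, the block sizes (in nonincreasing order) are [3, 1].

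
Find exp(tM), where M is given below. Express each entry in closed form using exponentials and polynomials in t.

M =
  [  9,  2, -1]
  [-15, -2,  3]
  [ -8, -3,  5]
e^{tM} =
  [3*t^2*exp(4*t)/2 + 5*t*exp(4*t) + exp(4*t), t^2*exp(4*t)/2 + 2*t*exp(4*t), -t*exp(4*t)]
  [-9*t^2*exp(4*t)/2 - 15*t*exp(4*t), -3*t^2*exp(4*t)/2 - 6*t*exp(4*t) + exp(4*t), 3*t*exp(4*t)]
  [-3*t^2*exp(4*t)/2 - 8*t*exp(4*t), -t^2*exp(4*t)/2 - 3*t*exp(4*t), t*exp(4*t) + exp(4*t)]

Strategy: write M = P · J · P⁻¹ where J is a Jordan canonical form, so e^{tM} = P · e^{tJ} · P⁻¹, and e^{tJ} can be computed block-by-block.

M has Jordan form
J =
  [4, 1, 0]
  [0, 4, 1]
  [0, 0, 4]
(up to reordering of blocks).

Per-block formulas:
  For a 3×3 Jordan block J_3(4): exp(t · J_3(4)) = e^(4t)·(I + t·N + (t^2/2)·N^2), where N is the 3×3 nilpotent shift.

After assembling e^{tJ} and conjugating by P, we get:

e^{tM} =
  [3*t^2*exp(4*t)/2 + 5*t*exp(4*t) + exp(4*t), t^2*exp(4*t)/2 + 2*t*exp(4*t), -t*exp(4*t)]
  [-9*t^2*exp(4*t)/2 - 15*t*exp(4*t), -3*t^2*exp(4*t)/2 - 6*t*exp(4*t) + exp(4*t), 3*t*exp(4*t)]
  [-3*t^2*exp(4*t)/2 - 8*t*exp(4*t), -t^2*exp(4*t)/2 - 3*t*exp(4*t), t*exp(4*t) + exp(4*t)]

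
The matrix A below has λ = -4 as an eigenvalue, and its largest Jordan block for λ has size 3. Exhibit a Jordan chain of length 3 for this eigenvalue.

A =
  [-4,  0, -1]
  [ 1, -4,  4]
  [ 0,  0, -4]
A Jordan chain for λ = -4 of length 3:
v_1 = (0, -1, 0)ᵀ
v_2 = (-1, 4, 0)ᵀ
v_3 = (0, 0, 1)ᵀ

Let N = A − (-4)·I. We want v_3 with N^3 v_3 = 0 but N^2 v_3 ≠ 0; then v_{j-1} := N · v_j for j = 3, …, 2.

Pick v_3 = (0, 0, 1)ᵀ.
Then v_2 = N · v_3 = (-1, 4, 0)ᵀ.
Then v_1 = N · v_2 = (0, -1, 0)ᵀ.

Sanity check: (A − (-4)·I) v_1 = (0, 0, 0)ᵀ = 0. ✓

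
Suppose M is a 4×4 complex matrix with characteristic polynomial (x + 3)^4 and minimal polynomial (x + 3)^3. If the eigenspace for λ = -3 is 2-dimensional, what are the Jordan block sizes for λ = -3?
Block sizes for λ = -3: [3, 1]

Step 1 — from the characteristic polynomial, algebraic multiplicity of λ = -3 is 4. From dim ker(M − (-3)·I) = 2, there are exactly 2 Jordan blocks for λ = -3.
Step 2 — from the minimal polynomial, the factor (x + 3)^3 tells us the largest block for λ = -3 has size 3.
Step 3 — with total size 4, 2 blocks, and largest block 3, the block sizes (in nonincreasing order) are [3, 1].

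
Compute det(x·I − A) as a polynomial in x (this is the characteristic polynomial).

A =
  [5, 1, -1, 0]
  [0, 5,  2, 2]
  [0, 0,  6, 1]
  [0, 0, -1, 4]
x^4 - 20*x^3 + 150*x^2 - 500*x + 625

Expanding det(x·I − A) (e.g. by cofactor expansion or by noting that A is similar to its Jordan form J, which has the same characteristic polynomial as A) gives
  χ_A(x) = x^4 - 20*x^3 + 150*x^2 - 500*x + 625
which factors as (x - 5)^4. The eigenvalues (with algebraic multiplicities) are λ = 5 with multiplicity 4.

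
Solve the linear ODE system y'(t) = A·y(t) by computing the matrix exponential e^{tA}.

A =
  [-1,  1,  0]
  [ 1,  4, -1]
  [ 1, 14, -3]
e^{tA} =
  [t^2 - t + 1, 3*t^2/2 + t, -t^2/2]
  [t^2 + t, 3*t^2/2 + 4*t + 1, -t^2/2 - t]
  [5*t^2 + t, 15*t^2/2 + 14*t, -5*t^2/2 - 3*t + 1]

Strategy: write A = P · J · P⁻¹ where J is a Jordan canonical form, so e^{tA} = P · e^{tJ} · P⁻¹, and e^{tJ} can be computed block-by-block.

A has Jordan form
J =
  [0, 1, 0]
  [0, 0, 1]
  [0, 0, 0]
(up to reordering of blocks).

Per-block formulas:
  For a 3×3 Jordan block J_3(0): exp(t · J_3(0)) = e^(0t)·(I + t·N + (t^2/2)·N^2), where N is the 3×3 nilpotent shift.

After assembling e^{tJ} and conjugating by P, we get:

e^{tA} =
  [t^2 - t + 1, 3*t^2/2 + t, -t^2/2]
  [t^2 + t, 3*t^2/2 + 4*t + 1, -t^2/2 - t]
  [5*t^2 + t, 15*t^2/2 + 14*t, -5*t^2/2 - 3*t + 1]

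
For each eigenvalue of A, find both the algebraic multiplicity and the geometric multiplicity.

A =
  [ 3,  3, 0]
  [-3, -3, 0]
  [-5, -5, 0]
λ = 0: alg = 3, geom = 2

Step 1 — factor the characteristic polynomial to read off the algebraic multiplicities:
  χ_A(x) = x^3

Step 2 — compute geometric multiplicities via the rank-nullity identity g(λ) = n − rank(A − λI):
  rank(A − (0)·I) = 1, so dim ker(A − (0)·I) = n − 1 = 2

Summary:
  λ = 0: algebraic multiplicity = 3, geometric multiplicity = 2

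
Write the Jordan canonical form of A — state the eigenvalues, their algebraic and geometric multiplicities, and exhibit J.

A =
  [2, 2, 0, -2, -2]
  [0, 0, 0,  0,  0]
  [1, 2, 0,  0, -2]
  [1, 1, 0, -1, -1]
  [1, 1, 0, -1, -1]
J_2(0) ⊕ J_2(0) ⊕ J_1(0)

The characteristic polynomial is
  det(x·I − A) = x^5

Eigenvalues and multiplicities (the geometric multiplicity of λ is n − rank(A − λI), which equals the number of Jordan blocks for λ):
  λ = 0: algebraic multiplicity = 5, geometric multiplicity = 3

Determining the block sizes for each eigenvalue:
  λ = 0: with am = 5 and gm = 3, the partition is not yet determined (e.g. several partitions of 5 into 3 parts exist). Let N = A − (0)·I. Computing rank(N^1) = 2, rank(N^2) = 0; the number of blocks of size ≥ j is rank(N^{j−1}) − rank(N^j), giving [3, 2]. So we have 2 block(s) of size 2, 1 block(s) of size 1 → block sizes [2, 2, 1]

Assembling the blocks gives a Jordan form
J =
  [0, 1, 0, 0, 0]
  [0, 0, 0, 0, 0]
  [0, 0, 0, 1, 0]
  [0, 0, 0, 0, 0]
  [0, 0, 0, 0, 0]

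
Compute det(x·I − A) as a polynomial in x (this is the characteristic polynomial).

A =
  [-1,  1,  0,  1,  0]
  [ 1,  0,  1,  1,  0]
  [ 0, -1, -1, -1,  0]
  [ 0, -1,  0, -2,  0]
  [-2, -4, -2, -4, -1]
x^5 + 5*x^4 + 10*x^3 + 10*x^2 + 5*x + 1

Expanding det(x·I − A) (e.g. by cofactor expansion or by noting that A is similar to its Jordan form J, which has the same characteristic polynomial as A) gives
  χ_A(x) = x^5 + 5*x^4 + 10*x^3 + 10*x^2 + 5*x + 1
which factors as (x + 1)^5. The eigenvalues (with algebraic multiplicities) are λ = -1 with multiplicity 5.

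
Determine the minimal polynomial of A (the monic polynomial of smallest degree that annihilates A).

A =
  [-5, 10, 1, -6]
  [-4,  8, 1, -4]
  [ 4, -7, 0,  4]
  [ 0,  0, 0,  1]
x^3 - 3*x^2 + 3*x - 1

The characteristic polynomial is χ_A(x) = (x - 1)^4, so the eigenvalues are known. The minimal polynomial is
  m_A(x) = Π_λ (x − λ)^{k_λ}
where k_λ is the size of the *largest* Jordan block for λ (equivalently, the smallest k with (A − λI)^k v = 0 for every generalised eigenvector v of λ).

  λ = 1: largest Jordan block has size 3, contributing (x − 1)^3

So m_A(x) = (x - 1)^3 = x^3 - 3*x^2 + 3*x - 1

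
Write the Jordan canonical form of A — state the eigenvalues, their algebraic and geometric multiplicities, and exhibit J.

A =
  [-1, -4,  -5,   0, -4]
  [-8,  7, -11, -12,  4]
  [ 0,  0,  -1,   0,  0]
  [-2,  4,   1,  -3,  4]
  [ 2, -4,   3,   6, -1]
J_1(-3) ⊕ J_2(-1) ⊕ J_1(3) ⊕ J_1(3)

The characteristic polynomial is
  det(x·I − A) = x^5 - x^4 - 14*x^3 + 6*x^2 + 45*x + 27 = (x - 3)^2*(x + 1)^2*(x + 3)

Eigenvalues and multiplicities (the geometric multiplicity of λ is n − rank(A − λI), which equals the number of Jordan blocks for λ):
  λ = -3: algebraic multiplicity = 1, geometric multiplicity = 1
  λ = -1: algebraic multiplicity = 2, geometric multiplicity = 1
  λ = 3: algebraic multiplicity = 2, geometric multiplicity = 2

Determining the block sizes for each eigenvalue:
  λ = -3: one block (gm = 1), so the single block has size am = 1 → block sizes [1]
  λ = -1: one block (gm = 1), so the single block has size am = 2 → block sizes [2]
  λ = 3: gm = am = 2, so every block has size 1 → block sizes [1, 1]

Assembling the blocks gives a Jordan form
J =
  [-3,  0,  0, 0, 0]
  [ 0, -1,  1, 0, 0]
  [ 0,  0, -1, 0, 0]
  [ 0,  0,  0, 3, 0]
  [ 0,  0,  0, 0, 3]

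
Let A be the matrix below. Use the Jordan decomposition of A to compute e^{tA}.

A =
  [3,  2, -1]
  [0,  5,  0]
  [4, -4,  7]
e^{tA} =
  [-2*t*exp(5*t) + exp(5*t), 2*t*exp(5*t), -t*exp(5*t)]
  [0, exp(5*t), 0]
  [4*t*exp(5*t), -4*t*exp(5*t), 2*t*exp(5*t) + exp(5*t)]

Strategy: write A = P · J · P⁻¹ where J is a Jordan canonical form, so e^{tA} = P · e^{tJ} · P⁻¹, and e^{tJ} can be computed block-by-block.

A has Jordan form
J =
  [5, 1, 0]
  [0, 5, 0]
  [0, 0, 5]
(up to reordering of blocks).

Per-block formulas:
  For a 1×1 block at λ = 5: exp(t · [5]) = [e^(5t)].
  For a 2×2 Jordan block J_2(5): exp(t · J_2(5)) = e^(5t)·(I + t·N), where N is the 2×2 nilpotent shift.

After assembling e^{tJ} and conjugating by P, we get:

e^{tA} =
  [-2*t*exp(5*t) + exp(5*t), 2*t*exp(5*t), -t*exp(5*t)]
  [0, exp(5*t), 0]
  [4*t*exp(5*t), -4*t*exp(5*t), 2*t*exp(5*t) + exp(5*t)]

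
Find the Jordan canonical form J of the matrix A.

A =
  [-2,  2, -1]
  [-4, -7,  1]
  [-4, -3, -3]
J_3(-4)

The characteristic polynomial is
  det(x·I − A) = x^3 + 12*x^2 + 48*x + 64 = (x + 4)^3

Eigenvalues and multiplicities (the geometric multiplicity of λ is n − rank(A − λI), which equals the number of Jordan blocks for λ):
  λ = -4: algebraic multiplicity = 3, geometric multiplicity = 1

Determining the block sizes for each eigenvalue:
  λ = -4: one block (gm = 1), so the single block has size am = 3 → block sizes [3]

Assembling the blocks gives a Jordan form
J =
  [-4,  1,  0]
  [ 0, -4,  1]
  [ 0,  0, -4]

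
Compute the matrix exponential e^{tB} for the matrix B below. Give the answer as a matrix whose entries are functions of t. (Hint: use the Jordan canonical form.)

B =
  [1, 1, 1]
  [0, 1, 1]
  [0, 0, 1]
e^{tB} =
  [exp(t), t*exp(t), t^2*exp(t)/2 + t*exp(t)]
  [0, exp(t), t*exp(t)]
  [0, 0, exp(t)]

Strategy: write B = P · J · P⁻¹ where J is a Jordan canonical form, so e^{tB} = P · e^{tJ} · P⁻¹, and e^{tJ} can be computed block-by-block.

B has Jordan form
J =
  [1, 1, 0]
  [0, 1, 1]
  [0, 0, 1]
(up to reordering of blocks).

Per-block formulas:
  For a 3×3 Jordan block J_3(1): exp(t · J_3(1)) = e^(1t)·(I + t·N + (t^2/2)·N^2), where N is the 3×3 nilpotent shift.

After assembling e^{tJ} and conjugating by P, we get:

e^{tB} =
  [exp(t), t*exp(t), t^2*exp(t)/2 + t*exp(t)]
  [0, exp(t), t*exp(t)]
  [0, 0, exp(t)]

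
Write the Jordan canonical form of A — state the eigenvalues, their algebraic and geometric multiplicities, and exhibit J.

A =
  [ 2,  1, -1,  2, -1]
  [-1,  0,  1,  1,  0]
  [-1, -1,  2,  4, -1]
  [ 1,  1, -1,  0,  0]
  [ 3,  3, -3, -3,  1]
J_2(1) ⊕ J_2(1) ⊕ J_1(1)

The characteristic polynomial is
  det(x·I − A) = x^5 - 5*x^4 + 10*x^3 - 10*x^2 + 5*x - 1 = (x - 1)^5

Eigenvalues and multiplicities (the geometric multiplicity of λ is n − rank(A − λI), which equals the number of Jordan blocks for λ):
  λ = 1: algebraic multiplicity = 5, geometric multiplicity = 3

Determining the block sizes for each eigenvalue:
  λ = 1: with am = 5 and gm = 3, the partition is not yet determined (e.g. several partitions of 5 into 3 parts exist). Let N = A − (1)·I. Computing rank(N^1) = 2, rank(N^2) = 0; the number of blocks of size ≥ j is rank(N^{j−1}) − rank(N^j), giving [3, 2]. So we have 2 block(s) of size 2, 1 block(s) of size 1 → block sizes [2, 2, 1]

Assembling the blocks gives a Jordan form
J =
  [1, 1, 0, 0, 0]
  [0, 1, 0, 0, 0]
  [0, 0, 1, 1, 0]
  [0, 0, 0, 1, 0]
  [0, 0, 0, 0, 1]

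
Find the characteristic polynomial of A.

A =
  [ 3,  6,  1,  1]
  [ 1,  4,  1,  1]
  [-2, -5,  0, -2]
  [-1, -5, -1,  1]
x^4 - 8*x^3 + 24*x^2 - 32*x + 16

Expanding det(x·I − A) (e.g. by cofactor expansion or by noting that A is similar to its Jordan form J, which has the same characteristic polynomial as A) gives
  χ_A(x) = x^4 - 8*x^3 + 24*x^2 - 32*x + 16
which factors as (x - 2)^4. The eigenvalues (with algebraic multiplicities) are λ = 2 with multiplicity 4.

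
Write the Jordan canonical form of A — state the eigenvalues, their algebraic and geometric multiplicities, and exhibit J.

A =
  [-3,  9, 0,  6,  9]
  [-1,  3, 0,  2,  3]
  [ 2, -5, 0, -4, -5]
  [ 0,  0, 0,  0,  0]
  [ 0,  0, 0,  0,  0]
J_3(0) ⊕ J_1(0) ⊕ J_1(0)

The characteristic polynomial is
  det(x·I − A) = x^5

Eigenvalues and multiplicities (the geometric multiplicity of λ is n − rank(A − λI), which equals the number of Jordan blocks for λ):
  λ = 0: algebraic multiplicity = 5, geometric multiplicity = 3

Determining the block sizes for each eigenvalue:
  λ = 0: with am = 5 and gm = 3, the partition is not yet determined (e.g. several partitions of 5 into 3 parts exist). Let N = A − (0)·I. Computing rank(N^1) = 2, rank(N^2) = 1, rank(N^3) = 0; the number of blocks of size ≥ j is rank(N^{j−1}) − rank(N^j), giving [3, 1, 1]. So we have 1 block(s) of size 3, 2 block(s) of size 1 → block sizes [3, 1, 1]

Assembling the blocks gives a Jordan form
J =
  [0, 1, 0, 0, 0]
  [0, 0, 1, 0, 0]
  [0, 0, 0, 0, 0]
  [0, 0, 0, 0, 0]
  [0, 0, 0, 0, 0]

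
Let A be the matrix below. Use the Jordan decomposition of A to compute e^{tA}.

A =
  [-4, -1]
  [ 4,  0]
e^{tA} =
  [-2*t*exp(-2*t) + exp(-2*t), -t*exp(-2*t)]
  [4*t*exp(-2*t), 2*t*exp(-2*t) + exp(-2*t)]

Strategy: write A = P · J · P⁻¹ where J is a Jordan canonical form, so e^{tA} = P · e^{tJ} · P⁻¹, and e^{tJ} can be computed block-by-block.

A has Jordan form
J =
  [-2,  1]
  [ 0, -2]
(up to reordering of blocks).

Per-block formulas:
  For a 2×2 Jordan block J_2(-2): exp(t · J_2(-2)) = e^(-2t)·(I + t·N), where N is the 2×2 nilpotent shift.

After assembling e^{tJ} and conjugating by P, we get:

e^{tA} =
  [-2*t*exp(-2*t) + exp(-2*t), -t*exp(-2*t)]
  [4*t*exp(-2*t), 2*t*exp(-2*t) + exp(-2*t)]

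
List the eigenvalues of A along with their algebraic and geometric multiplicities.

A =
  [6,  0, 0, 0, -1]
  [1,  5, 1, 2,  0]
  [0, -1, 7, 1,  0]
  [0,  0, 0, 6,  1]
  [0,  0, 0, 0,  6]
λ = 6: alg = 5, geom = 2

Step 1 — factor the characteristic polynomial to read off the algebraic multiplicities:
  χ_A(x) = (x - 6)^5

Step 2 — compute geometric multiplicities via the rank-nullity identity g(λ) = n − rank(A − λI):
  rank(A − (6)·I) = 3, so dim ker(A − (6)·I) = n − 3 = 2

Summary:
  λ = 6: algebraic multiplicity = 5, geometric multiplicity = 2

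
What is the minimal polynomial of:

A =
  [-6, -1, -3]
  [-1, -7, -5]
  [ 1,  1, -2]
x^3 + 15*x^2 + 75*x + 125

The characteristic polynomial is χ_A(x) = (x + 5)^3, so the eigenvalues are known. The minimal polynomial is
  m_A(x) = Π_λ (x − λ)^{k_λ}
where k_λ is the size of the *largest* Jordan block for λ (equivalently, the smallest k with (A − λI)^k v = 0 for every generalised eigenvector v of λ).

  λ = -5: largest Jordan block has size 3, contributing (x + 5)^3

So m_A(x) = (x + 5)^3 = x^3 + 15*x^2 + 75*x + 125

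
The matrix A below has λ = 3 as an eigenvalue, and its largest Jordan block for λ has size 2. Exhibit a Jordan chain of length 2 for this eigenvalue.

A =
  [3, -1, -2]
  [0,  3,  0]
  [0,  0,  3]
A Jordan chain for λ = 3 of length 2:
v_1 = (-1, 0, 0)ᵀ
v_2 = (0, 1, 0)ᵀ

Let N = A − (3)·I. We want v_2 with N^2 v_2 = 0 but N^1 v_2 ≠ 0; then v_{j-1} := N · v_j for j = 2, …, 2.

Pick v_2 = (0, 1, 0)ᵀ.
Then v_1 = N · v_2 = (-1, 0, 0)ᵀ.

Sanity check: (A − (3)·I) v_1 = (0, 0, 0)ᵀ = 0. ✓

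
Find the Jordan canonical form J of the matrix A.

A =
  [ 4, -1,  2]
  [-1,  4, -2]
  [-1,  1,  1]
J_2(3) ⊕ J_1(3)

The characteristic polynomial is
  det(x·I − A) = x^3 - 9*x^2 + 27*x - 27 = (x - 3)^3

Eigenvalues and multiplicities (the geometric multiplicity of λ is n − rank(A − λI), which equals the number of Jordan blocks for λ):
  λ = 3: algebraic multiplicity = 3, geometric multiplicity = 2

Determining the block sizes for each eigenvalue:
  λ = 3: 2 blocks summing to 3 forces exactly one block of size 2 and the rest size 1 → block sizes [2, 1]

Assembling the blocks gives a Jordan form
J =
  [3, 1, 0]
  [0, 3, 0]
  [0, 0, 3]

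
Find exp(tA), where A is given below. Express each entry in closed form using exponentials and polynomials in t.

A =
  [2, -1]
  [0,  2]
e^{tA} =
  [exp(2*t), -t*exp(2*t)]
  [0, exp(2*t)]

Strategy: write A = P · J · P⁻¹ where J is a Jordan canonical form, so e^{tA} = P · e^{tJ} · P⁻¹, and e^{tJ} can be computed block-by-block.

A has Jordan form
J =
  [2, 1]
  [0, 2]
(up to reordering of blocks).

Per-block formulas:
  For a 2×2 Jordan block J_2(2): exp(t · J_2(2)) = e^(2t)·(I + t·N), where N is the 2×2 nilpotent shift.

After assembling e^{tJ} and conjugating by P, we get:

e^{tA} =
  [exp(2*t), -t*exp(2*t)]
  [0, exp(2*t)]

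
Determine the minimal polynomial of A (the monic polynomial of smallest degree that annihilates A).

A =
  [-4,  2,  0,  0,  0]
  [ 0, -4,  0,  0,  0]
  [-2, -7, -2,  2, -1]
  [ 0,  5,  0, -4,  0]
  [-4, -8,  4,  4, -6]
x^2 + 8*x + 16

The characteristic polynomial is χ_A(x) = (x + 4)^5, so the eigenvalues are known. The minimal polynomial is
  m_A(x) = Π_λ (x − λ)^{k_λ}
where k_λ is the size of the *largest* Jordan block for λ (equivalently, the smallest k with (A − λI)^k v = 0 for every generalised eigenvector v of λ).

  λ = -4: largest Jordan block has size 2, contributing (x + 4)^2

So m_A(x) = (x + 4)^2 = x^2 + 8*x + 16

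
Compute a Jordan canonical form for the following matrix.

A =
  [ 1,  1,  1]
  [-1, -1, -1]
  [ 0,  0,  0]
J_2(0) ⊕ J_1(0)

The characteristic polynomial is
  det(x·I − A) = x^3

Eigenvalues and multiplicities (the geometric multiplicity of λ is n − rank(A − λI), which equals the number of Jordan blocks for λ):
  λ = 0: algebraic multiplicity = 3, geometric multiplicity = 2

Determining the block sizes for each eigenvalue:
  λ = 0: 2 blocks summing to 3 forces exactly one block of size 2 and the rest size 1 → block sizes [2, 1]

Assembling the blocks gives a Jordan form
J =
  [0, 1, 0]
  [0, 0, 0]
  [0, 0, 0]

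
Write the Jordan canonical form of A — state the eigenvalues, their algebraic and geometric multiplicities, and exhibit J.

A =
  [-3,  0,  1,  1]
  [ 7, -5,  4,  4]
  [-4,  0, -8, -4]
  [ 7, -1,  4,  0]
J_3(-4) ⊕ J_1(-4)

The characteristic polynomial is
  det(x·I − A) = x^4 + 16*x^3 + 96*x^2 + 256*x + 256 = (x + 4)^4

Eigenvalues and multiplicities (the geometric multiplicity of λ is n − rank(A − λI), which equals the number of Jordan blocks for λ):
  λ = -4: algebraic multiplicity = 4, geometric multiplicity = 2

Determining the block sizes for each eigenvalue:
  λ = -4: with am = 4 and gm = 2, the partition is not yet determined (e.g. several partitions of 4 into 2 parts exist). Let N = A − (-4)·I. Computing rank(N^1) = 2, rank(N^2) = 1, rank(N^3) = 0; the number of blocks of size ≥ j is rank(N^{j−1}) − rank(N^j), giving [2, 1, 1]. So we have 1 block(s) of size 3, 1 block(s) of size 1 → block sizes [3, 1]

Assembling the blocks gives a Jordan form
J =
  [-4,  1,  0,  0]
  [ 0, -4,  1,  0]
  [ 0,  0, -4,  0]
  [ 0,  0,  0, -4]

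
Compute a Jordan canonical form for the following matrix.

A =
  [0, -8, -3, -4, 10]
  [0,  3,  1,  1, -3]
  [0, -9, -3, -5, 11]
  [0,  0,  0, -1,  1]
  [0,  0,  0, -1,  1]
J_3(0) ⊕ J_2(0)

The characteristic polynomial is
  det(x·I − A) = x^5

Eigenvalues and multiplicities (the geometric multiplicity of λ is n − rank(A − λI), which equals the number of Jordan blocks for λ):
  λ = 0: algebraic multiplicity = 5, geometric multiplicity = 2

Determining the block sizes for each eigenvalue:
  λ = 0: with am = 5 and gm = 2, the partition is not yet determined (e.g. several partitions of 5 into 2 parts exist). Let N = A − (0)·I. Computing rank(N^1) = 3, rank(N^2) = 1, rank(N^3) = 0; the number of blocks of size ≥ j is rank(N^{j−1}) − rank(N^j), giving [2, 2, 1]. So we have 1 block(s) of size 3, 1 block(s) of size 2 → block sizes [3, 2]

Assembling the blocks gives a Jordan form
J =
  [0, 1, 0, 0, 0]
  [0, 0, 1, 0, 0]
  [0, 0, 0, 0, 0]
  [0, 0, 0, 0, 1]
  [0, 0, 0, 0, 0]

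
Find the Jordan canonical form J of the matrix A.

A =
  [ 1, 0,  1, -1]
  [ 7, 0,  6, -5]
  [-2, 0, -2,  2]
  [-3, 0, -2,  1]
J_3(0) ⊕ J_1(0)

The characteristic polynomial is
  det(x·I − A) = x^4

Eigenvalues and multiplicities (the geometric multiplicity of λ is n − rank(A − λI), which equals the number of Jordan blocks for λ):
  λ = 0: algebraic multiplicity = 4, geometric multiplicity = 2

Determining the block sizes for each eigenvalue:
  λ = 0: with am = 4 and gm = 2, the partition is not yet determined (e.g. several partitions of 4 into 2 parts exist). Let N = A − (0)·I. Computing rank(N^1) = 2, rank(N^2) = 1, rank(N^3) = 0; the number of blocks of size ≥ j is rank(N^{j−1}) − rank(N^j), giving [2, 1, 1]. So we have 1 block(s) of size 3, 1 block(s) of size 1 → block sizes [3, 1]

Assembling the blocks gives a Jordan form
J =
  [0, 1, 0, 0]
  [0, 0, 1, 0]
  [0, 0, 0, 0]
  [0, 0, 0, 0]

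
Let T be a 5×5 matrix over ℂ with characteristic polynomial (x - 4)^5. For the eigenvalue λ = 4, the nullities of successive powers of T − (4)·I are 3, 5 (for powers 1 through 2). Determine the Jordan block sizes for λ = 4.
Block sizes for λ = 4: [2, 2, 1]

From the dimensions of kernels of powers, the number of Jordan blocks of size at least j is d_j − d_{j−1} where d_j = dim ker(N^j) (with d_0 = 0). Computing the differences gives [3, 2].
The number of blocks of size exactly k is (#blocks of size ≥ k) − (#blocks of size ≥ k + 1), so the partition is: 1 block(s) of size 1, 2 block(s) of size 2.
In nonincreasing order the block sizes are [2, 2, 1].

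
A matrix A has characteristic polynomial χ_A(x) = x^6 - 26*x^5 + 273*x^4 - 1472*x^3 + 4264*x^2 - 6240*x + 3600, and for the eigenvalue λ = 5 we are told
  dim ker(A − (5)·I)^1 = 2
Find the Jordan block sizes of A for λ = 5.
Block sizes for λ = 5: [1, 1]

From the dimensions of kernels of powers, the number of Jordan blocks of size at least j is d_j − d_{j−1} where d_j = dim ker(N^j) (with d_0 = 0). Computing the differences gives [2].
The number of blocks of size exactly k is (#blocks of size ≥ k) − (#blocks of size ≥ k + 1), so the partition is: 2 block(s) of size 1.
In nonincreasing order the block sizes are [1, 1].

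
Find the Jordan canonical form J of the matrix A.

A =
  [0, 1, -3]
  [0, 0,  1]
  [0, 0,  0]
J_3(0)

The characteristic polynomial is
  det(x·I − A) = x^3

Eigenvalues and multiplicities (the geometric multiplicity of λ is n − rank(A − λI), which equals the number of Jordan blocks for λ):
  λ = 0: algebraic multiplicity = 3, geometric multiplicity = 1

Determining the block sizes for each eigenvalue:
  λ = 0: one block (gm = 1), so the single block has size am = 3 → block sizes [3]

Assembling the blocks gives a Jordan form
J =
  [0, 1, 0]
  [0, 0, 1]
  [0, 0, 0]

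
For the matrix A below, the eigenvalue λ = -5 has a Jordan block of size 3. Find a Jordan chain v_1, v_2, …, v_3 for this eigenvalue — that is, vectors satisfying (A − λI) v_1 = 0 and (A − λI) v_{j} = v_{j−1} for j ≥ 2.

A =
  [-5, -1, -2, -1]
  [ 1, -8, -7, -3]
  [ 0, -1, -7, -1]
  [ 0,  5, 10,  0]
A Jordan chain for λ = -5 of length 3:
v_1 = (-1, -3, -1, 5)ᵀ
v_2 = (0, 1, 0, 0)ᵀ
v_3 = (1, 0, 0, 0)ᵀ

Let N = A − (-5)·I. We want v_3 with N^3 v_3 = 0 but N^2 v_3 ≠ 0; then v_{j-1} := N · v_j for j = 3, …, 2.

Pick v_3 = (1, 0, 0, 0)ᵀ.
Then v_2 = N · v_3 = (0, 1, 0, 0)ᵀ.
Then v_1 = N · v_2 = (-1, -3, -1, 5)ᵀ.

Sanity check: (A − (-5)·I) v_1 = (0, 0, 0, 0)ᵀ = 0. ✓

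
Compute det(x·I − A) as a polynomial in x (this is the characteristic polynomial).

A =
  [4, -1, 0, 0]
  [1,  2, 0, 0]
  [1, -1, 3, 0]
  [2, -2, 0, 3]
x^4 - 12*x^3 + 54*x^2 - 108*x + 81

Expanding det(x·I − A) (e.g. by cofactor expansion or by noting that A is similar to its Jordan form J, which has the same characteristic polynomial as A) gives
  χ_A(x) = x^4 - 12*x^3 + 54*x^2 - 108*x + 81
which factors as (x - 3)^4. The eigenvalues (with algebraic multiplicities) are λ = 3 with multiplicity 4.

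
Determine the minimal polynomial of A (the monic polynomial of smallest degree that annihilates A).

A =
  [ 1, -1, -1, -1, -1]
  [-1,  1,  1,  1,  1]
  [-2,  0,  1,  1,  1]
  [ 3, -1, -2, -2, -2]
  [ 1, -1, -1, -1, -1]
x^2

The characteristic polynomial is χ_A(x) = x^5, so the eigenvalues are known. The minimal polynomial is
  m_A(x) = Π_λ (x − λ)^{k_λ}
where k_λ is the size of the *largest* Jordan block for λ (equivalently, the smallest k with (A − λI)^k v = 0 for every generalised eigenvector v of λ).

  λ = 0: largest Jordan block has size 2, contributing (x − 0)^2

So m_A(x) = x^2 = x^2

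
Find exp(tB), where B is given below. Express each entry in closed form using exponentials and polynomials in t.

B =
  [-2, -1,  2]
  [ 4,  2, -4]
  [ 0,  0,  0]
e^{tB} =
  [1 - 2*t, -t, 2*t]
  [4*t, 2*t + 1, -4*t]
  [0, 0, 1]

Strategy: write B = P · J · P⁻¹ where J is a Jordan canonical form, so e^{tB} = P · e^{tJ} · P⁻¹, and e^{tJ} can be computed block-by-block.

B has Jordan form
J =
  [0, 1, 0]
  [0, 0, 0]
  [0, 0, 0]
(up to reordering of blocks).

Per-block formulas:
  For a 2×2 Jordan block J_2(0): exp(t · J_2(0)) = e^(0t)·(I + t·N), where N is the 2×2 nilpotent shift.
  For a 1×1 block at λ = 0: exp(t · [0]) = [e^(0t)].

After assembling e^{tJ} and conjugating by P, we get:

e^{tB} =
  [1 - 2*t, -t, 2*t]
  [4*t, 2*t + 1, -4*t]
  [0, 0, 1]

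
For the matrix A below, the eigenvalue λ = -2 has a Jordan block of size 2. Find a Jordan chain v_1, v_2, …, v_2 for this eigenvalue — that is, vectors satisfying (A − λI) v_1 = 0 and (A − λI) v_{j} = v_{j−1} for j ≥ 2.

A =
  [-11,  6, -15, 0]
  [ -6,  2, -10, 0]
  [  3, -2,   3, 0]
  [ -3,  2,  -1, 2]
A Jordan chain for λ = -2 of length 2:
v_1 = (-9, -6, 3, -3)ᵀ
v_2 = (1, 0, 0, 0)ᵀ

Let N = A − (-2)·I. We want v_2 with N^2 v_2 = 0 but N^1 v_2 ≠ 0; then v_{j-1} := N · v_j for j = 2, …, 2.

Pick v_2 = (1, 0, 0, 0)ᵀ.
Then v_1 = N · v_2 = (-9, -6, 3, -3)ᵀ.

Sanity check: (A − (-2)·I) v_1 = (0, 0, 0, 0)ᵀ = 0. ✓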